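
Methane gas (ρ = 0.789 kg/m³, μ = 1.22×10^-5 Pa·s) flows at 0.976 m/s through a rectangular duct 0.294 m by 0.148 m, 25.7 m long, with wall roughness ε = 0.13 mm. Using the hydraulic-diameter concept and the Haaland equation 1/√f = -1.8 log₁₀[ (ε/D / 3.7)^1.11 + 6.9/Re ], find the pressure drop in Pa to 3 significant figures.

ΔP ≈ 1.47 Pa

Hydraulic diameter D_h = 4A/P = 4·(0.294·0.148)/(2·(0.294+0.148)) = 0.174/0.884 = 0.1969 m.
Re = ρVD_h/μ = 0.789·0.976·0.1969/1.22e-05 = 1.243e+04.
ε/D_h = 0.00013/0.1969 = 0.00066; Haaland gives 1/√f = -1.8 log₁₀[6.91e-05+0.000555] = 5.768, so f = 0.03005.
ΔP = f(L/D_h)(ρV²/2) = 0.03005·25.7/0.1969·0.3758 = 1.474 Pa.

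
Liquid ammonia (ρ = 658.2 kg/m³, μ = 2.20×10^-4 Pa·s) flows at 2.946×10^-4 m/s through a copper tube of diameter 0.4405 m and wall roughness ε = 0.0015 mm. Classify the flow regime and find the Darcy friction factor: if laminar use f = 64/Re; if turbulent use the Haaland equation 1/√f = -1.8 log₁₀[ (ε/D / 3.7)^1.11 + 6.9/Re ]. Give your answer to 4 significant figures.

f ≈ 0.1648

Re = ρVD/μ = 658.2·0.0002946·0.4405/0.00022 = 388.3.
Re < 2300 → laminar, so f = 64/Re = 0.1648 (roughness is irrelevant in laminar flow).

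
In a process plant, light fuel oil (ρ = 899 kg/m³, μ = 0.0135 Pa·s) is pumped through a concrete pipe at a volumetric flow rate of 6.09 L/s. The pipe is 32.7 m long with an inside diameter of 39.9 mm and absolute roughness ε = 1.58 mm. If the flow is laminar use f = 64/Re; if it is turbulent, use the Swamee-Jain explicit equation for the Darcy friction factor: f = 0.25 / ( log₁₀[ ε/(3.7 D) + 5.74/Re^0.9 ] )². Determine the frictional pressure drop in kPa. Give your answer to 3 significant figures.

ΔP ≈ 589 kPa

Q = 6.09 L/s = 6.09/1000 = 0.00609 m³/s.
Cross-sectional area A = πD²/4 = π(0.0399)²/4 = 0.00125 m²; mean velocity V = Q/A = 0.00609/0.00125 = 4.871 m/s.
Reynolds number Re = ρVD/μ = 899 · 4.871 · 0.0399 / 0.0135 = 1.294e+04.
Re > 4000 → turbulent. Relative roughness ε/D = 0.00158/0.0399 = 0.0396. Swamee-Jain: f = 0.25/(log₁₀[0.0396/3.7 + 5.74/1.294e+04^0.9])² = 0.25/(log₁₀[0.0107 + 0.00114])² = 0.25/(-1.926)² = 0.06736.
Darcy-Weisbach: ΔP = f(L/D)(ρV²/2) = 0.06736·(32.7/0.0399)·(899·4.871²/2) = 0.06736·819.5·1.066e+04 = 5.887e+05 Pa.
ΔP = 5.887e+05 Pa = 589 kPa.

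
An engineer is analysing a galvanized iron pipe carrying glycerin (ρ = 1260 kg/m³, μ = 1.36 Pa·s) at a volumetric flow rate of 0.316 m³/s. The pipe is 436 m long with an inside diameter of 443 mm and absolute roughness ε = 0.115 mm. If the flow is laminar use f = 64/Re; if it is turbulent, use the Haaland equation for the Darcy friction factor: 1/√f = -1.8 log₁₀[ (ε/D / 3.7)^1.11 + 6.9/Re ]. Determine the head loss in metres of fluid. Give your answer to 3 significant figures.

Cross-sectional area A = πD²/4 = π(0.443)²/4 = 0.1541 m²; mean velocity V = Q/A = 0.316/0.1541 = 2.05 m/s.
Reynolds number Re = ρVD/μ = 1260 · 2.05 · 0.443 / 1.36 = 841.4.
Re < 2300 → laminar flow, so f = 64/Re = 64/841.4 = 0.07606 (the turbulent correlation is not needed).
Darcy-Weisbach: ΔP = f(L/D)(ρV²/2) = 0.07606·(436/0.443)·(1260·2.05²/2) = 0.07606·984.2·2648 = 1.982e+05 Pa.
Head loss h_f = ΔP/(ρg) = 1.982e+05/(1260·9.81) = 16.0 m.

h_f ≈ 16.0 m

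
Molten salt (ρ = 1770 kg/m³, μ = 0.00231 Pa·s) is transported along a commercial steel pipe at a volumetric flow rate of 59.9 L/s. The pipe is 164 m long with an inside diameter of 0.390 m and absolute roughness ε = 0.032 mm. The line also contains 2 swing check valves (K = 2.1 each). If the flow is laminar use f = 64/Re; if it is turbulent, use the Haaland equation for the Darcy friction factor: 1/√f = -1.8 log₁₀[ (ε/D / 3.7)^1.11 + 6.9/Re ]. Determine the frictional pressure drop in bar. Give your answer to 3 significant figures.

Q = 59.9 L/s = 59.9/1000 = 0.0599 m³/s.
Cross-sectional area A = πD²/4 = π(0.39)²/4 = 0.1195 m²; mean velocity V = Q/A = 0.0599/0.1195 = 0.5014 m/s.
Reynolds number Re = ρVD/μ = 1770 · 0.5014 · 0.39 / 0.00231 = 1.498e+05.
Re > 4000 → turbulent. Relative roughness ε/D = 3.2e-05/0.39 = 8.21e-05. Haaland: 1/√f = -1.8 log₁₀[(8.21e-05/3.7)^1.11 + 6.9/1.498e+05] = -1.8 log₁₀[6.82e-06 + 4.6e-05] = 7.698, so f = 0.01687.
Total minor-loss coefficient ΣK = 2·2.1 = 4.2.
ΔP = [f·L/D + ΣK]·(ρV²/2) = [0.01687·164/0.39 + 4.2]·(1770·0.5014²/2) = [7.096 + 4.2]·222.5 = 2513 Pa.
ΔP = 2513 Pa = 0.0251 bar.

ΔP ≈ 0.0251 bar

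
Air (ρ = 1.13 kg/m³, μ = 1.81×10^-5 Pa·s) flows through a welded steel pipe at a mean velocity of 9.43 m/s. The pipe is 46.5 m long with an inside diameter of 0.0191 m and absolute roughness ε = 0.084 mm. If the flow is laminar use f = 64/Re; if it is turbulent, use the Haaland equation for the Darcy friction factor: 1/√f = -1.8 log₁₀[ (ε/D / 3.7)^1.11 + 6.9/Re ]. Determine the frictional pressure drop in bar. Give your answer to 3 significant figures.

Reynolds number Re = ρVD/μ = 1.13 · 9.43 · 0.0191 / 1.81e-05 = 1.124e+04.
Re > 4000 → turbulent. Relative roughness ε/D = 8.4e-05/0.0191 = 0.0044. Haaland: 1/√f = -1.8 log₁₀[(0.0044/3.7)^1.11 + 6.9/1.124e+04] = -1.8 log₁₀[0.000567 + 0.000614] = 5.27, so f = 0.036.
Darcy-Weisbach: ΔP = f(L/D)(ρV²/2) = 0.036·(46.5/0.0191)·(1.13·9.43²/2) = 0.036·2435·50.24 = 4403 Pa.
ΔP = 4403 Pa = 0.0440 bar.

ΔP ≈ 0.0440 bar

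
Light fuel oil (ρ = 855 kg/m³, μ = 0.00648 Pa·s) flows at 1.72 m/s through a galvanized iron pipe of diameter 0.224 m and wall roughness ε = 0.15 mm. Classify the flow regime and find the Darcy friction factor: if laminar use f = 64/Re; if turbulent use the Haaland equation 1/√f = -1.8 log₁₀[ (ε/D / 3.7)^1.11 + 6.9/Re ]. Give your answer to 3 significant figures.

Re = ρVD/μ = 855·1.72·0.224/0.00648 = 5.084e+04.
Re > 4000 → turbulent. ε/D = 0.00015/0.224 = 0.00067; Haaland: 1/√f = -1.8 log₁₀[7.01e-05 + 0.000136] = 6.636, so f = 0.02271.

f ≈ 0.0227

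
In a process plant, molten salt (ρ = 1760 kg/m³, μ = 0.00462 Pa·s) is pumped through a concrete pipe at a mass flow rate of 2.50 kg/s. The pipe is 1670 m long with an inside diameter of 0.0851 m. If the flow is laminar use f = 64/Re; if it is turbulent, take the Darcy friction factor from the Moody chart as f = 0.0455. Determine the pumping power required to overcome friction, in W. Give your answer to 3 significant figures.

P ≈ 69.6 W

A = πD²/4 = π(0.0851)²/4 = 0.005688 m²; mean velocity V = ṁ/(ρA) = 2.5/(1760 · 0.005688) = 0.2497 m/s.
Reynolds number Re = ρVD/μ = 1760 · 0.2497 · 0.0851 / 0.00462 = 8096.
Re > 4000 → turbulent; use the Moody-chart value f = 0.0455.
Darcy-Weisbach: ΔP = f(L/D)(ρV²/2) = 0.0455·(1670/0.0851)·(1760·0.2497²/2) = 0.0455·1.962e+04·54.88 = 4.9e+04 Pa.
Q = ṁ/ρ = 2.5/1760 = 0.00142 m³/s.
Pumping power P = QΔP = 0.00142·4.9e+04 = 69.61 W = 69.6 W.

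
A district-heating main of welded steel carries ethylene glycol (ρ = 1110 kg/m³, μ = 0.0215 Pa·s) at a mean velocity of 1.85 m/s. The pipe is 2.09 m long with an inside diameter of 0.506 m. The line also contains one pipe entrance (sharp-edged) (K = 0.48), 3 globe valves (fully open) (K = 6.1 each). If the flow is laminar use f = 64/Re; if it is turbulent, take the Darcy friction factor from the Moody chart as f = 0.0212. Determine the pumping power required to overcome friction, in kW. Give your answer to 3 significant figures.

P ≈ 13.3 kW

Reynolds number Re = ρVD/μ = 1110 · 1.85 · 0.506 / 0.0215 = 4.833e+04.
Re > 4000 → turbulent; use the Moody-chart value f = 0.0212.
Total minor-loss coefficient ΣK = 1·0.48 + 3·6.1 = 18.8.
ΔP = [f·L/D + ΣK]·(ρV²/2) = [0.0212·2.09/0.506 + 18.8]·(1110·1.85²/2) = [0.08757 + 18.8]·1899 = 3.584e+04 Pa.
Q = V·A = 1.85·0.2011 = 0.372 m³/s.
Pumping power P = QΔP = 0.372·3.584e+04 = 13330 W = 13.3 kW.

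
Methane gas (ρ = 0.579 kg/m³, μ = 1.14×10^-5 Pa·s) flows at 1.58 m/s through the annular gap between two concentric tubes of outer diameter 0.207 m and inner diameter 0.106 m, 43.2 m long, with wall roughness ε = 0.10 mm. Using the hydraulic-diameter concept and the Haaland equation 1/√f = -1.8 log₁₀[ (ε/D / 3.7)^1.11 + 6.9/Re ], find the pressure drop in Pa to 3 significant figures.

ΔP ≈ 10.5 Pa

Hydraulic diameter D_h = 4A/P = D_o - D_i = 0.207 - 0.106 = 0.101 m.
Re = ρVD_h/μ = 0.579·1.58·0.101/1.14e-05 = 8105.
ε/D_h = 0.0001/0.101 = 0.00099; Haaland gives 1/√f = -1.8 log₁₀[0.000108+0.000851] = 5.432, so f = 0.03389.
ΔP = f(L/D_h)(ρV²/2) = 0.03389·43.2/0.101·0.7227 = 10.48 Pa.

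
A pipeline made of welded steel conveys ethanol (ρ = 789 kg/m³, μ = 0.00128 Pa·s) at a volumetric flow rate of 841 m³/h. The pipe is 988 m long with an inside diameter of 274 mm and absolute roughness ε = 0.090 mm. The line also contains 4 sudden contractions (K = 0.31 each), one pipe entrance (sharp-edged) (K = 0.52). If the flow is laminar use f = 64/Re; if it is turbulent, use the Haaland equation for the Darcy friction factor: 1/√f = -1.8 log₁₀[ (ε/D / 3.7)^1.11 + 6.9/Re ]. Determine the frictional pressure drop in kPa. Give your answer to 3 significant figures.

Q = 841 m³/h = 841/3600 = 0.2336 m³/s.
Cross-sectional area A = πD²/4 = π(0.274)²/4 = 0.05896 m²; mean velocity V = Q/A = 0.2336/0.05896 = 3.962 m/s.
Reynolds number Re = ρVD/μ = 789 · 3.962 · 0.274 / 0.00128 = 6.691e+05.
Re > 4000 → turbulent. Relative roughness ε/D = 9e-05/0.274 = 0.000328. Haaland: 1/√f = -1.8 log₁₀[(0.000328/3.7)^1.11 + 6.9/6.691e+05] = -1.8 log₁₀[3.18e-05 + 1.03e-05] = 7.876, so f = 0.01612.
Total minor-loss coefficient ΣK = 4·0.31 + 1·0.52 = 1.76.
ΔP = [f·L/D + ΣK]·(ρV²/2) = [0.01612·988/0.274 + 1.76]·(789·3.962²/2) = [58.13 + 1.76]·6192 = 3.709e+05 Pa.
ΔP = 3.709e+05 Pa = 371 kPa.

ΔP ≈ 371 kPa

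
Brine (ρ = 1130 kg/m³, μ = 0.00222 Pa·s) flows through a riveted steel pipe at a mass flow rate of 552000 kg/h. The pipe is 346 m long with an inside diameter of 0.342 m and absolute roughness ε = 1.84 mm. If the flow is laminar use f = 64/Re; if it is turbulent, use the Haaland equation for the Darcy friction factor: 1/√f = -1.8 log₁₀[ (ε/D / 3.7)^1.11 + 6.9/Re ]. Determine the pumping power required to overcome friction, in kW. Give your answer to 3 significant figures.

ṁ = 552000 kg/h = 552000/3600 = 153.3 kg/s.
A = πD²/4 = π(0.342)²/4 = 0.09186 m²; mean velocity V = ṁ/(ρA) = 153.3/(1130 · 0.09186) = 1.477 m/s.
Reynolds number Re = ρVD/μ = 1130 · 1.477 · 0.342 / 0.00222 = 2.571e+05.
Re > 4000 → turbulent. Relative roughness ε/D = 0.00184/0.342 = 0.00538. Haaland: 1/√f = -1.8 log₁₀[(0.00538/3.7)^1.11 + 6.9/2.571e+05] = -1.8 log₁₀[0.000709 + 2.68e-05] = 5.64, so f = 0.03144.
Darcy-Weisbach: ΔP = f(L/D)(ρV²/2) = 0.03144·(346/0.342)·(1130·1.477²/2) = 0.03144·1012·1233 = 3.921e+04 Pa.
Q = ṁ/ρ = 153.3/1130 = 0.1357 m³/s.
Pumping power P = QΔP = 0.1357·3.921e+04 = 5320 W = 5.32 kW.

P ≈ 5.32 kW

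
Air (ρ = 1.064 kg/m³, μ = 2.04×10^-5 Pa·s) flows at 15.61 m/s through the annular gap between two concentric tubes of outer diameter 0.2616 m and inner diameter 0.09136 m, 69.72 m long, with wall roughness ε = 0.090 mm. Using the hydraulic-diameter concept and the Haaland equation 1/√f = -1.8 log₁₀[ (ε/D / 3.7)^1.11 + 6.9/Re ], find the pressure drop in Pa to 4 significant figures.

Hydraulic diameter D_h = 4A/P = D_o - D_i = 0.2616 - 0.09136 = 0.1702 m.
Re = ρVD_h/μ = 1.064·15.61·0.1702/2.04e-05 = 1.386e+05.
ε/D_h = 9e-05/0.1702 = 0.000529; Haaland gives 1/√f = -1.8 log₁₀[5.4e-05+4.98e-05] = 7.171, so f = 0.01944.
ΔP = f(L/D_h)(ρV²/2) = 0.01944·69.72/0.1702·129.6 = 1032 Pa.

ΔP ≈ 1032 Pa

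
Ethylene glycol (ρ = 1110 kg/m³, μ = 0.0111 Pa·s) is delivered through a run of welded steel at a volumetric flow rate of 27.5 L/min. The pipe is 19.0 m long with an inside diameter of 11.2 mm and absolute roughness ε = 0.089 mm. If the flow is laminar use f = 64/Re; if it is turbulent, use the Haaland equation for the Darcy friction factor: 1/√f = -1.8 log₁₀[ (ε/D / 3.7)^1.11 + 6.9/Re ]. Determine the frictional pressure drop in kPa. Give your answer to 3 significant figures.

ΔP ≈ 918 kPa

Q = 27.5 L/min = 27.5/60000 = 0.0004583 m³/s.
Cross-sectional area A = πD²/4 = π(0.0112)²/4 = 9.852e-05 m²; mean velocity V = Q/A = 0.0004583/9.852e-05 = 4.652 m/s.
Reynolds number Re = ρVD/μ = 1110 · 4.652 · 0.0112 / 0.0111 = 5210.
Re > 4000 → turbulent. Relative roughness ε/D = 8.9e-05/0.0112 = 0.00795. Haaland: 1/√f = -1.8 log₁₀[(0.00795/3.7)^1.11 + 6.9/5210] = -1.8 log₁₀[0.00109 + 0.00132] = 4.71, so f = 0.04507.
Darcy-Weisbach: ΔP = f(L/D)(ρV²/2) = 0.04507·(19/0.0112)·(1110·4.652²/2) = 0.04507·1696·1.201e+04 = 9.185e+05 Pa.
ΔP = 9.185e+05 Pa = 918 kPa.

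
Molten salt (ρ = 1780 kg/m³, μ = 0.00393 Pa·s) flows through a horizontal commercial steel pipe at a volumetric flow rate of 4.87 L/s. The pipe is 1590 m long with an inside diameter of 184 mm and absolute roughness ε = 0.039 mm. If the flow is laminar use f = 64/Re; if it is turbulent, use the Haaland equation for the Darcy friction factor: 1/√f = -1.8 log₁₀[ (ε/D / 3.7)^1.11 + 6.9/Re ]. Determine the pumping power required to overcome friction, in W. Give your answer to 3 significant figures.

P ≈ 35.0 W

Q = 4.87 L/s = 4.87/1000 = 0.00487 m³/s.
Cross-sectional area A = πD²/4 = π(0.184)²/4 = 0.02659 m²; mean velocity V = Q/A = 0.00487/0.02659 = 0.1831 m/s.
Reynolds number Re = ρVD/μ = 1780 · 0.1831 · 0.184 / 0.00393 = 1.526e+04.
Re > 4000 → turbulent. Relative roughness ε/D = 3.9e-05/0.184 = 0.000212. Haaland: 1/√f = -1.8 log₁₀[(0.000212/3.7)^1.11 + 6.9/1.526e+04] = -1.8 log₁₀[1.96e-05 + 0.000452] = 5.988, so f = 0.02789.
Darcy-Weisbach: ΔP = f(L/D)(ρV²/2) = 0.02789·(1590/0.184)·(1780·0.1831²/2) = 0.02789·8641·29.85 = 7196 Pa.
Pumping power P = QΔP = 0.00487·7196 = 35.04 W = 35.0 W.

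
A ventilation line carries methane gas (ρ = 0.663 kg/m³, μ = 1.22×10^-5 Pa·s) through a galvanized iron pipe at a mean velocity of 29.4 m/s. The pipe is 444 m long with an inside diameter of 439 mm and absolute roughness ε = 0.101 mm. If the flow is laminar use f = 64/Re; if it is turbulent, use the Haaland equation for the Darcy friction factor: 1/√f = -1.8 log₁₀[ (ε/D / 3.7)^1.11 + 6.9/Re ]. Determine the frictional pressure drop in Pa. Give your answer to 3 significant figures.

Reynolds number Re = ρVD/μ = 0.663 · 29.4 · 0.439 / 1.22e-05 = 7.014e+05.
Re > 4000 → turbulent. Relative roughness ε/D = 0.000101/0.439 = 0.00023. Haaland: 1/√f = -1.8 log₁₀[(0.00023/3.7)^1.11 + 6.9/7.014e+05] = -1.8 log₁₀[2.14e-05 + 9.84e-06] = 8.109, so f = 0.01521.
Darcy-Weisbach: ΔP = f(L/D)(ρV²/2) = 0.01521·(444/0.439)·(0.663·29.4²/2) = 0.01521·1011·286.5 = 4407 Pa.

ΔP ≈ 4410 Pa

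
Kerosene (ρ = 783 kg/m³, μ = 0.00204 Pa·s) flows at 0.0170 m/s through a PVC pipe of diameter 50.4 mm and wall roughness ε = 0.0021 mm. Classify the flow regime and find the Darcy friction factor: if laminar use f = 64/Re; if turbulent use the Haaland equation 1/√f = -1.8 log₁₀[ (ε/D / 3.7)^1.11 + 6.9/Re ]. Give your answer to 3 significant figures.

Re = ρVD/μ = 783·0.017·0.0504/0.00204 = 328.9.
Re < 2300 → laminar, so f = 64/Re = 0.1946 (roughness is irrelevant in laminar flow).

f ≈ 0.195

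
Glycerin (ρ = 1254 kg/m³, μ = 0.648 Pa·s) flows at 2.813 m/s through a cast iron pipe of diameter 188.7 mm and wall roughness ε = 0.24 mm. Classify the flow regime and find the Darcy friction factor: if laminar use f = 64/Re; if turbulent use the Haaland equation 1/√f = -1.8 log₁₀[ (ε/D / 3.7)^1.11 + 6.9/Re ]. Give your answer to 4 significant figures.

Re = ρVD/μ = 1254·2.813·0.1887/0.648 = 1027.
Re < 2300 → laminar, so f = 64/Re = 0.0623 (roughness is irrelevant in laminar flow).

f ≈ 0.06230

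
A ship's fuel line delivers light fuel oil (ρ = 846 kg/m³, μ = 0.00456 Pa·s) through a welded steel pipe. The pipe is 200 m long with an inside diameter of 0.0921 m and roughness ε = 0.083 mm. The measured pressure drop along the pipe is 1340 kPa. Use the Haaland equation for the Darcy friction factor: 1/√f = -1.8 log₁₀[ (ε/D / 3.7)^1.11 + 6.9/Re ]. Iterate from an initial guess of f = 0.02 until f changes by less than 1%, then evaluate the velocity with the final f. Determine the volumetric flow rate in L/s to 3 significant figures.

Rearranging Darcy-Weisbach: V = √(2·ΔP·D/(f·L·ρ)). With ε/D = 8.3e-05/0.0921 = 0.000901, iterate starting from f = 0.02:
  f = 0.02 → V = √(2·1.34e+06·0.0921/(0.02·200·846)) = 8.54 m/s; Re = ρVD/μ = 1.459e+05; f → 0.02094
  f = 0.02094 → V = 8.347 m/s; Re = 1.426e+05; f → 0.02098
Converged (Δf/f < 1%). With the final f = 0.02098: V = √(2·1.34e+06·0.0921/(0.02098·200·846)) = 8.339 m/s.
Q = V·A = 8.339·(π/4·0.0921²) = 0.05556 m³/s = 55.6 L/s.

Q ≈ 55.6 L/s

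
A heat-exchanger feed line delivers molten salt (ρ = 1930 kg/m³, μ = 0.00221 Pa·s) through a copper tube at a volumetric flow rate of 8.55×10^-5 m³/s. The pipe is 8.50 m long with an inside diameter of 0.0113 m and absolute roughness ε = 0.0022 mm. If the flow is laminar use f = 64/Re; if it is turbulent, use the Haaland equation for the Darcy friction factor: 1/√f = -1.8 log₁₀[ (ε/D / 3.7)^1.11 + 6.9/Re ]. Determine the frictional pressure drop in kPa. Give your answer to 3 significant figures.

ΔP ≈ 17.2 kPa

Cross-sectional area A = πD²/4 = π(0.0113)²/4 = 0.0001003 m²; mean velocity V = Q/A = 8.55e-05/0.0001003 = 0.8525 m/s.
Reynolds number Re = ρVD/μ = 1930 · 0.8525 · 0.0113 / 0.00221 = 8413.
Re > 4000 → turbulent. Relative roughness ε/D = 2.2e-06/0.0113 = 0.000195. Haaland: 1/√f = -1.8 log₁₀[(0.000195/3.7)^1.11 + 6.9/8413] = -1.8 log₁₀[1.78e-05 + 0.00082] = 5.538, so f = 0.0326.
Darcy-Weisbach: ΔP = f(L/D)(ρV²/2) = 0.0326·(8.5/0.0113)·(1930·0.8525²/2) = 0.0326·752.2·701.4 = 1.72e+04 Pa.
ΔP = 1.72e+04 Pa = 17.2 kPa.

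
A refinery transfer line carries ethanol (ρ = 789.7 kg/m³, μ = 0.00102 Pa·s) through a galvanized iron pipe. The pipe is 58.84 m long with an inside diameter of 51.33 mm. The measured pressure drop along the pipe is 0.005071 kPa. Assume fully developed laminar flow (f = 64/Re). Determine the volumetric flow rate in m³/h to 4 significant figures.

Q ≈ 0.05183 m³/h

For laminar flow, f = 64/Re with Re = ρVD/μ, so Darcy-Weisbach reduces to ΔP = 32μLV/D². Solving for V: V = ΔP·D²/(32μL) = 5.071·(0.05133)²/(32·0.00102·58.84) = 0.006957 m/s.
Check: Re = ρVD/μ = 789.7·0.006957·0.05133/0.00102 = 276.5 < 2300, so the laminar assumption holds.
Q = V·A = 0.006957·(π/4·0.05133²) = 1.44e-05 m³/s = 0.05183 m³/h.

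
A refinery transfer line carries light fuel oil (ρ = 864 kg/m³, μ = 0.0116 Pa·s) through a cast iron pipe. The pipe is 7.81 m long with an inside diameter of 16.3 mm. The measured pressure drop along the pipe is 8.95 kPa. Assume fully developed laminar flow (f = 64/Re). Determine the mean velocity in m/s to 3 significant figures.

V ≈ 0.820 m/s

For laminar flow, f = 64/Re with Re = ρVD/μ, so Darcy-Weisbach reduces to ΔP = 32μLV/D². Solving for V: V = ΔP·D²/(32μL) = 8950·(0.0163)²/(32·0.0116·7.81) = 0.8202 m/s.
Check: Re = ρVD/μ = 864·0.8202·0.0163/0.0116 = 995.8 < 2300, so the laminar assumption holds.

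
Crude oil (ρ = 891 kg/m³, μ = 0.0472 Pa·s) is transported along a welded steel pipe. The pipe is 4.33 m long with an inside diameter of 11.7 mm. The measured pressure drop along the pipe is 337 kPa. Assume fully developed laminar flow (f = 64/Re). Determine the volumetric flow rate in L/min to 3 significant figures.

Q ≈ 45.5 L/min

For laminar flow, f = 64/Re with Re = ρVD/μ, so Darcy-Weisbach reduces to ΔP = 32μLV/D². Solving for V: V = ΔP·D²/(32μL) = 3.37e+05·(0.0117)²/(32·0.0472·4.33) = 7.054 m/s.
Check: Re = ρVD/μ = 891·7.054·0.0117/0.0472 = 1558 < 2300, so the laminar assumption holds.
Q = V·A = 7.054·(π/4·0.0117²) = 0.0007584 m³/s = 45.5 L/min.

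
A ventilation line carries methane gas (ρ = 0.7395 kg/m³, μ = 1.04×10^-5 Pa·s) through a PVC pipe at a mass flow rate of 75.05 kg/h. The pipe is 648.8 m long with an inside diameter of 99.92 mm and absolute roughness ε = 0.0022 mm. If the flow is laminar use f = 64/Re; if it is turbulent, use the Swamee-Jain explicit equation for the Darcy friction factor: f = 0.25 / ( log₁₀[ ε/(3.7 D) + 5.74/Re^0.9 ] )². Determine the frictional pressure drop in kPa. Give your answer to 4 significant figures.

ṁ = 75.05 kg/h = 75.05/3600 = 0.02085 kg/s.
A = πD²/4 = π(0.09992)²/4 = 0.007841 m²; mean velocity V = ṁ/(ρA) = 0.02085/(0.7395 · 0.007841) = 3.595 m/s.
Reynolds number Re = ρVD/μ = 0.7395 · 3.595 · 0.09992 / 1.04e-05 = 2.554e+04.
Re > 4000 → turbulent. Relative roughness ε/D = 2.2e-06/0.09992 = 2.2e-05. Swamee-Jain: f = 0.25/(log₁₀[2.2e-05/3.7 + 5.74/2.554e+04^0.9])² = 0.25/(log₁₀[5.95e-06 + 0.00062])² = 0.25/(-3.203)² = 0.02436.
Darcy-Weisbach: ΔP = f(L/D)(ρV²/2) = 0.02436·(648.8/0.09992)·(0.7395·3.595²/2) = 0.02436·6493·4.779 = 755.9 Pa.
ΔP = 755.9 Pa = 0.7559 kPa.

ΔP ≈ 0.7559 kPa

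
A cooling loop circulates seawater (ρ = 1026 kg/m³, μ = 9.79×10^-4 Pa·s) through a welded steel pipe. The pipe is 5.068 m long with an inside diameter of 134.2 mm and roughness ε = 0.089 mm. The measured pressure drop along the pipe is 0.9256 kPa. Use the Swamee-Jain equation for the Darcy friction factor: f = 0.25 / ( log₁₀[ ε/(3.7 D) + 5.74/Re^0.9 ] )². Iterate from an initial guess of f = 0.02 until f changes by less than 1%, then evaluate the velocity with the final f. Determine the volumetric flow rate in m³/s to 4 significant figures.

Rearranging Darcy-Weisbach: V = √(2·ΔP·D/(f·L·ρ)). With ε/D = 8.9e-05/0.1342 = 0.000663, iterate starting from f = 0.02:
  f = 0.02 → V = √(2·925.6·0.1342/(0.02·5.068·1026)) = 1.546 m/s; Re = ρVD/μ = 2.174e+05; f → 0.01962
  f = 0.01962 → V = 1.56 m/s; Re = 2.195e+05; f → 0.01961
Converged (Δf/f < 1%). With the final f = 0.01961: V = √(2·925.6·0.1342/(0.01961·5.068·1026)) = 1.561 m/s.
Q = V·A = 1.561·(π/4·0.1342²) = 0.02208 m³/s = 0.02208 m³/s.

Q ≈ 0.02208 m³/s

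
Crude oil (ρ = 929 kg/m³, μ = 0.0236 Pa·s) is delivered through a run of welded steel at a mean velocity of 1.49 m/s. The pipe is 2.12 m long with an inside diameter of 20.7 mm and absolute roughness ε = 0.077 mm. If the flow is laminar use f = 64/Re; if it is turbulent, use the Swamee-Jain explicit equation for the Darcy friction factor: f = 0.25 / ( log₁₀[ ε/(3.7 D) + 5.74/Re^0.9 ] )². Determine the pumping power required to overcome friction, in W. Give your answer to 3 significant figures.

P ≈ 2.79 W

Reynolds number Re = ρVD/μ = 929 · 1.49 · 0.0207 / 0.0236 = 1214.
Re < 2300 → laminar flow, so f = 64/Re = 64/1214 = 0.05271 (the turbulent correlation is not needed).
Darcy-Weisbach: ΔP = f(L/D)(ρV²/2) = 0.05271·(2.12/0.0207)·(929·1.49²/2) = 0.05271·102.4·1031 = 5567 Pa.
Q = V·A = 1.49·0.0003365 = 0.0005014 m³/s.
Pumping power P = QΔP = 0.0005014·5567 = 2.792 W = 2.79 W.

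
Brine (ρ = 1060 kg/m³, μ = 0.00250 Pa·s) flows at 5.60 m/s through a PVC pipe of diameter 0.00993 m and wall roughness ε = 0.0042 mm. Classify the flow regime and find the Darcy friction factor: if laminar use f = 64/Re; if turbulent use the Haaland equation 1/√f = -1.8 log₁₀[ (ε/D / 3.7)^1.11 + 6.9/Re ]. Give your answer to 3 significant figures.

Re = ρVD/μ = 1060·5.6·0.00993/0.0025 = 2.358e+04.
Re > 4000 → turbulent. ε/D = 4.2e-06/0.00993 = 0.000423; Haaland: 1/√f = -1.8 log₁₀[4.21e-05 + 0.000293] = 6.255, so f = 0.02556.

f ≈ 0.0256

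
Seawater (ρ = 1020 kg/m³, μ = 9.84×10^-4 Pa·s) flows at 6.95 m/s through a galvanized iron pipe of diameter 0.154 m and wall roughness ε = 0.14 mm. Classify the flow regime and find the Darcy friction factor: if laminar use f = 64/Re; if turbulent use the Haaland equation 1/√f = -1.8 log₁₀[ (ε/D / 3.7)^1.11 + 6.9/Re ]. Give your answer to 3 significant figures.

Re = ρVD/μ = 1020·6.95·0.154/0.000984 = 1.109e+06.
Re > 4000 → turbulent. ε/D = 0.00014/0.154 = 0.000909; Haaland: 1/√f = -1.8 log₁₀[9.85e-05 + 6.22e-06] = 7.164, so f = 0.01948.

f ≈ 0.0195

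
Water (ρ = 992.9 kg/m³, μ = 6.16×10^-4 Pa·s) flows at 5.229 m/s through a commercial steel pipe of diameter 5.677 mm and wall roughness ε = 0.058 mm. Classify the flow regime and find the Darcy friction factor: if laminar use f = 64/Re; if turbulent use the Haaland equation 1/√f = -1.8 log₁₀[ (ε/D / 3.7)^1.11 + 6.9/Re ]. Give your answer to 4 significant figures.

f ≈ 0.03939

Re = ρVD/μ = 992.9·5.229·0.005677/0.000616 = 4.785e+04.
Re > 4000 → turbulent. ε/D = 5.8e-05/0.005677 = 0.0102; Haaland: 1/√f = -1.8 log₁₀[0.00144 + 0.000144] = 5.038, so f = 0.03939.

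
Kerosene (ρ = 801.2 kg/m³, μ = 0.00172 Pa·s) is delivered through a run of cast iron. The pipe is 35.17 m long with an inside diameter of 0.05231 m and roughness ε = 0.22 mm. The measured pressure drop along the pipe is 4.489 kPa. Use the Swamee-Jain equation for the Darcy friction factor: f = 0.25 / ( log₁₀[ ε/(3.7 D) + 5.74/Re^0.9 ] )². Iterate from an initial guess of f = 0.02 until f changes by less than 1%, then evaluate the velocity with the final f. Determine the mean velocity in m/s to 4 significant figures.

Rearranging Darcy-Weisbach: V = √(2·ΔP·D/(f·L·ρ)). With ε/D = 0.00022/0.05231 = 0.00421, iterate starting from f = 0.02:
  f = 0.02 → V = √(2·4489·0.05231/(0.02·35.17·801.2)) = 0.9129 m/s; Re = ρVD/μ = 2.224e+04; f → 0.03341
  f = 0.03341 → V = 0.7063 m/s; Re = 1.721e+04; f → 0.03444
  f = 0.03444 → V = 0.6957 m/s; Re = 1.695e+04; f → 0.0345
Converged (Δf/f < 1%). With the final f = 0.0345: V = √(2·4489·0.05231/(0.0345·35.17·801.2)) = 0.695 m/s.

V ≈ 0.6950 m/s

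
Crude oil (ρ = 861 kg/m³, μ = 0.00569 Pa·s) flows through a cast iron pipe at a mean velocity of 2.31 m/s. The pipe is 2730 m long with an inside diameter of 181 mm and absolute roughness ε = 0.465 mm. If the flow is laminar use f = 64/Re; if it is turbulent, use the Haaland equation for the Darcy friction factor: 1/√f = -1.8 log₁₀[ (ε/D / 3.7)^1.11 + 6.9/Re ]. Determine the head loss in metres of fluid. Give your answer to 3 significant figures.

h_f ≈ 111 m

Reynolds number Re = ρVD/μ = 861 · 2.31 · 0.181 / 0.00569 = 6.327e+04.
Re > 4000 → turbulent. Relative roughness ε/D = 0.000465/0.181 = 0.00257. Haaland: 1/√f = -1.8 log₁₀[(0.00257/3.7)^1.11 + 6.9/6.327e+04] = -1.8 log₁₀[0.000312 + 0.000109] = 6.076, so f = 0.02709.
Darcy-Weisbach: ΔP = f(L/D)(ρV²/2) = 0.02709·(2730/0.181)·(861·2.31²/2) = 0.02709·1.508e+04·2297 = 9.385e+05 Pa.
Head loss h_f = ΔP/(ρg) = 9.385e+05/(861·9.81) = 111 m.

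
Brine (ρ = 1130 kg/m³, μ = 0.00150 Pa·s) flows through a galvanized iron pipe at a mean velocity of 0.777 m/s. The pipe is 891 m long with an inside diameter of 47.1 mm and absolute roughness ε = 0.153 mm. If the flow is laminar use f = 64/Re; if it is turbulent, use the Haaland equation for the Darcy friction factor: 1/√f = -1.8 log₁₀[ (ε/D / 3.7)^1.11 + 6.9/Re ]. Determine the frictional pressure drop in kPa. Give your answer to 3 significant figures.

Reynolds number Re = ρVD/μ = 1130 · 0.777 · 0.0471 / 0.0015 = 2.757e+04.
Re > 4000 → turbulent. Relative roughness ε/D = 0.000153/0.0471 = 0.00325. Haaland: 1/√f = -1.8 log₁₀[(0.00325/3.7)^1.11 + 6.9/2.757e+04] = -1.8 log₁₀[0.000405 + 0.00025] = 5.731, so f = 0.03045.
Darcy-Weisbach: ΔP = f(L/D)(ρV²/2) = 0.03045·(891/0.0471)·(1130·0.777²/2) = 0.03045·1.892e+04·341.1 = 1.965e+05 Pa.
ΔP = 1.965e+05 Pa = 196 kPa.

ΔP ≈ 196 kPa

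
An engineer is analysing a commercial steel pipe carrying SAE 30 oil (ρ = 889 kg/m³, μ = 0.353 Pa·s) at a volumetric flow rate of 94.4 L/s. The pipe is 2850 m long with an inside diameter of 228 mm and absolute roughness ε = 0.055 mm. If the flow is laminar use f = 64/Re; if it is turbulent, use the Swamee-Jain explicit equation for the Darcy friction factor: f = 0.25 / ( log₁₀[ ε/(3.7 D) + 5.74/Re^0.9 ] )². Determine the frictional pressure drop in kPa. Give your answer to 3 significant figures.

ΔP ≈ 1430 kPa

Q = 94.4 L/s = 94.4/1000 = 0.0944 m³/s.
Cross-sectional area A = πD²/4 = π(0.228)²/4 = 0.04083 m²; mean velocity V = Q/A = 0.0944/0.04083 = 2.312 m/s.
Reynolds number Re = ρVD/μ = 889 · 2.312 · 0.228 / 0.353 = 1328.
Re < 2300 → laminar flow, so f = 64/Re = 64/1328 = 0.04821 (the turbulent correlation is not needed).
Darcy-Weisbach: ΔP = f(L/D)(ρV²/2) = 0.04821·(2850/0.228)·(889·2.312²/2) = 0.04821·1.25e+04·2376 = 1.432e+06 Pa.
ΔP = 1.432e+06 Pa = 1430 kPa.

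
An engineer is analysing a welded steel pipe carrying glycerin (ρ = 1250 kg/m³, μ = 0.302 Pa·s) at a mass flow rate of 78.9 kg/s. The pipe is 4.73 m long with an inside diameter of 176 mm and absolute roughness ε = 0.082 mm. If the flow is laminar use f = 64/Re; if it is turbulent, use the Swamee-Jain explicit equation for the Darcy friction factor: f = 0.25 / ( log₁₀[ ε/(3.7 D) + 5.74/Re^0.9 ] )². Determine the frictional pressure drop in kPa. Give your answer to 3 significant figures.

A = πD²/4 = π(0.176)²/4 = 0.02433 m²; mean velocity V = ṁ/(ρA) = 78.9/(1250 · 0.02433) = 2.594 m/s.
Reynolds number Re = ρVD/μ = 1250 · 2.594 · 0.176 / 0.302 = 1890.
Re < 2300 → laminar flow, so f = 64/Re = 64/1890 = 0.03386 (the turbulent correlation is not needed).
Darcy-Weisbach: ΔP = f(L/D)(ρV²/2) = 0.03386·(4.73/0.176)·(1250·2.594²/2) = 0.03386·26.88·4207 = 3829 Pa.
ΔP = 3829 Pa = 3.83 kPa.

ΔP ≈ 3.83 kPa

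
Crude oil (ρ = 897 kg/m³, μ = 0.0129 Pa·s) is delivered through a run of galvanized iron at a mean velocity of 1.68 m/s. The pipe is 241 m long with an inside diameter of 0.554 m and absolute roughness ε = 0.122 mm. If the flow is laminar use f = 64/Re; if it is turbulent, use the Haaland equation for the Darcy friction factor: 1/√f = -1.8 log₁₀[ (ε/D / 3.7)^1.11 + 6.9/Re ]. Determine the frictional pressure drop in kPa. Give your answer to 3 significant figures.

Reynolds number Re = ρVD/μ = 897 · 1.68 · 0.554 / 0.0129 = 6.472e+04.
Re > 4000 → turbulent. Relative roughness ε/D = 0.000122/0.554 = 0.00022. Haaland: 1/√f = -1.8 log₁₀[(0.00022/3.7)^1.11 + 6.9/6.472e+04] = -1.8 log₁₀[2.04e-05 + 0.000107] = 7.013, so f = 0.02033.
Darcy-Weisbach: ΔP = f(L/D)(ρV²/2) = 0.02033·(241/0.554)·(897·1.68²/2) = 0.02033·435·1266 = 1.12e+04 Pa.
ΔP = 1.12e+04 Pa = 11.2 kPa.

ΔP ≈ 11.2 kPa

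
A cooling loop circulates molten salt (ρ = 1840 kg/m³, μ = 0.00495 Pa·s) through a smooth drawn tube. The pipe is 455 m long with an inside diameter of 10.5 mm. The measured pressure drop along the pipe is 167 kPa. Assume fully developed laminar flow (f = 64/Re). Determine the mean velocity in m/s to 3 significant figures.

V ≈ 0.255 m/s

For laminar flow, f = 64/Re with Re = ρVD/μ, so Darcy-Weisbach reduces to ΔP = 32μLV/D². Solving for V: V = ΔP·D²/(32μL) = 1.67e+05·(0.0105)²/(32·0.00495·455) = 0.2555 m/s.
Check: Re = ρVD/μ = 1840·0.2555·0.0105/0.00495 = 997.1 < 2300, so the laminar assumption holds.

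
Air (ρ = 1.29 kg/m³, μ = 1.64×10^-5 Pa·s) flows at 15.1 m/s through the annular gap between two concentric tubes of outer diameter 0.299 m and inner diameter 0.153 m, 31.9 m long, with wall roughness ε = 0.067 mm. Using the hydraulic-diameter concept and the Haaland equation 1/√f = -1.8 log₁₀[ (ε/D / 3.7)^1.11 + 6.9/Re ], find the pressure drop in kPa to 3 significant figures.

Hydraulic diameter D_h = 4A/P = D_o - D_i = 0.299 - 0.153 = 0.146 m.
Re = ρVD_h/μ = 1.29·15.1·0.146/1.64e-05 = 1.734e+05.
ε/D_h = 6.7e-05/0.146 = 0.000459; Haaland gives 1/√f = -1.8 log₁₀[4.61e-05+3.98e-05] = 7.319, so f = 0.01867.
ΔP = f(L/D_h)(ρV²/2) = 0.01867·31.9/0.146·147.1 = 599.9 Pa.
ΔP = 0.600 kPa.

ΔP ≈ 0.600 kPa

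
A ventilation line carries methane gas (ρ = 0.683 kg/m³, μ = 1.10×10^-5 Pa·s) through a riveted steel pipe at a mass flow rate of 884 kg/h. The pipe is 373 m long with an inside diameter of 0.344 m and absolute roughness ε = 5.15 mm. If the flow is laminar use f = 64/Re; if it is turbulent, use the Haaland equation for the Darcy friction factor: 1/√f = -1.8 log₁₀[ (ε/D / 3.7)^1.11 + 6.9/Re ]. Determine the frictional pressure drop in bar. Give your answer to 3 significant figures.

ṁ = 884 kg/h = 884/3600 = 0.2456 kg/s.
A = πD²/4 = π(0.344)²/4 = 0.09294 m²; mean velocity V = ṁ/(ρA) = 0.2456/(0.683 · 0.09294) = 3.868 m/s.
Reynolds number Re = ρVD/μ = 0.683 · 3.868 · 0.344 / 1.1e-05 = 8.262e+04.
Re > 4000 → turbulent. Relative roughness ε/D = 0.00515/0.344 = 0.015. Haaland: 1/√f = -1.8 log₁₀[(0.015/3.7)^1.11 + 6.9/8.262e+04] = -1.8 log₁₀[0.00221 + 8.35e-05] = 4.752, so f = 0.04428.
Darcy-Weisbach: ΔP = f(L/D)(ρV²/2) = 0.04428·(373/0.344)·(0.683·3.868²/2) = 0.04428·1084·5.11 = 245.4 Pa.
ΔP = 245.4 Pa = 0.00245 bar.

ΔP ≈ 0.00245 bar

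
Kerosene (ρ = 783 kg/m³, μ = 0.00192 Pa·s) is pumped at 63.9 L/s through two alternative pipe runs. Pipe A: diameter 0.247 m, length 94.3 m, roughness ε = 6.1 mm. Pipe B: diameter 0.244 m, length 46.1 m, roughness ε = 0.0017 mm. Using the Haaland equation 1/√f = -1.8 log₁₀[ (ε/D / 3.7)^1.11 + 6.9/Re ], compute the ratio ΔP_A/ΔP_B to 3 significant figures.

ΔP_A/ΔP_B ≈ 6.10

Pipe A: V = Q/A = 0.0639/0.04792 = 1.334 m/s; Re = 1.343e+05; ε/D = 0.0247; Haaland → f = 0.05318; ΔP_A = f(L/D)(ρV²/2) = 1.414e+04 Pa.
Pipe B: V = Q/A = 0.0639/0.04676 = 1.367 m/s; Re = 1.36e+05; ε/D = 6.97e-06; Haaland → f = 0.01676; ΔP_B = f(L/D)(ρV²/2) = 2316 Pa.
ΔP_A/ΔP_B = 1.414e+04/2316 = 6.10.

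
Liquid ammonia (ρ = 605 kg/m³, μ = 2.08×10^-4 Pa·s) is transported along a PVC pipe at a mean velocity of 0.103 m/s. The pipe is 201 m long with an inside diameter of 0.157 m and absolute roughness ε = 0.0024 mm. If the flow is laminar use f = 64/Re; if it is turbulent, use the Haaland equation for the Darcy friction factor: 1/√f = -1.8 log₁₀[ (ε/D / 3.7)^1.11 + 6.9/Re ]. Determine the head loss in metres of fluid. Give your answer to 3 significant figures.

Reynolds number Re = ρVD/μ = 605 · 0.103 · 0.157 / 0.000208 = 4.704e+04.
Re > 4000 → turbulent. Relative roughness ε/D = 2.4e-06/0.157 = 1.53e-05. Haaland: 1/√f = -1.8 log₁₀[(1.53e-05/3.7)^1.11 + 6.9/4.704e+04] = -1.8 log₁₀[1.06e-06 + 0.000147] = 6.895, so f = 0.02104.
Darcy-Weisbach: ΔP = f(L/D)(ρV²/2) = 0.02104·(201/0.157)·(605·0.103²/2) = 0.02104·1280·3.209 = 86.43 Pa.
Head loss h_f = ΔP/(ρg) = 86.43/(605·9.81) = 0.0146 m.

h_f ≈ 0.0146 m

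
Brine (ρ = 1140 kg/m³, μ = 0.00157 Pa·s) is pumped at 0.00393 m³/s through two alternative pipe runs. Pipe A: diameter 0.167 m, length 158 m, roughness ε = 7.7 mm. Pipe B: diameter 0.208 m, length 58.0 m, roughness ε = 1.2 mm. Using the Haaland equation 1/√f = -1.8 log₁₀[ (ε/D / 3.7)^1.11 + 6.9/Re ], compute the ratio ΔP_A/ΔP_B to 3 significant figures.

Pipe A: V = Q/A = 0.00393/0.0219 = 0.1794 m/s; Re = 2.176e+04; ε/D = 0.0461; Haaland → f = 0.07023; ΔP_A = f(L/D)(ρV²/2) = 1219 Pa.
Pipe B: V = Q/A = 0.00393/0.03398 = 0.1157 m/s; Re = 1.747e+04; ε/D = 0.00577; Haaland → f = 0.03582; ΔP_B = f(L/D)(ρV²/2) = 76.17 Pa.
ΔP_A/ΔP_B = 1219/76.17 = 16.0.

ΔP_A/ΔP_B ≈ 16.0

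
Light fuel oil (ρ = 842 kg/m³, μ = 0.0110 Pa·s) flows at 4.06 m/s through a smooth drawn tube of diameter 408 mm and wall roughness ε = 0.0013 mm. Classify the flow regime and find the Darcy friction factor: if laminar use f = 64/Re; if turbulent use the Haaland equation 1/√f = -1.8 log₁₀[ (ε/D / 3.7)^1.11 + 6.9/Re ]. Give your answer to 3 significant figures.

Re = ρVD/μ = 842·4.06·0.408/0.011 = 1.268e+05.
Re > 4000 → turbulent. ε/D = 1.3e-06/0.408 = 3.19e-06; Haaland: 1/√f = -1.8 log₁₀[1.85e-07 + 5.44e-05] = 7.673, so f = 0.01699.

f ≈ 0.0170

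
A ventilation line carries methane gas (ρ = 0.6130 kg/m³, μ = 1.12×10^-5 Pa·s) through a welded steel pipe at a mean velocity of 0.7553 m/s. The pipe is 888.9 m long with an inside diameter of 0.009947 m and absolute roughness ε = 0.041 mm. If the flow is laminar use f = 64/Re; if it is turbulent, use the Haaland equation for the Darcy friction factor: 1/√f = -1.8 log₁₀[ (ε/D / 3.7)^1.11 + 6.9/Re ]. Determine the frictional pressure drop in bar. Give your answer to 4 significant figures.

ΔP ≈ 0.02432 bar

Reynolds number Re = ρVD/μ = 0.613 · 0.7553 · 0.009947 / 1.12e-05 = 411.2.
Re < 2300 → laminar flow, so f = 64/Re = 64/411.2 = 0.1556 (the turbulent correlation is not needed).
Darcy-Weisbach: ΔP = f(L/D)(ρV²/2) = 0.1556·(888.9/0.009947)·(0.613·0.7553²/2) = 0.1556·8.936e+04·0.1749 = 2432 Pa.
ΔP = 2432 Pa = 0.02432 bar.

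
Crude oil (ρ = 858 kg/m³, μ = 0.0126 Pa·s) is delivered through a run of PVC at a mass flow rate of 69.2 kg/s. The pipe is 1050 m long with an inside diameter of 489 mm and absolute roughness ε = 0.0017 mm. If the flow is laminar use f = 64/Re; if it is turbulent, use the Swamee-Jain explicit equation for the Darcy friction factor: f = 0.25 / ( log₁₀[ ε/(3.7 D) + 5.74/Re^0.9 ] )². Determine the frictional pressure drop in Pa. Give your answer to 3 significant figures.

A = πD²/4 = π(0.489)²/4 = 0.1878 m²; mean velocity V = ṁ/(ρA) = 69.2/(858 · 0.1878) = 0.4294 m/s.
Reynolds number Re = ρVD/μ = 858 · 0.4294 · 0.489 / 0.0126 = 1.43e+04.
Re > 4000 → turbulent. Relative roughness ε/D = 1.7e-06/0.489 = 3.48e-06. Swamee-Jain: f = 0.25/(log₁₀[3.48e-06/3.7 + 5.74/1.43e+04^0.9])² = 0.25/(log₁₀[9.4e-07 + 0.00104])² = 0.25/(-2.981)² = 0.02814.
Darcy-Weisbach: ΔP = f(L/D)(ρV²/2) = 0.02814·(1050/0.489)·(858·0.4294²/2) = 0.02814·2147·79.12 = 4781 Pa.

ΔP ≈ 4780 Pa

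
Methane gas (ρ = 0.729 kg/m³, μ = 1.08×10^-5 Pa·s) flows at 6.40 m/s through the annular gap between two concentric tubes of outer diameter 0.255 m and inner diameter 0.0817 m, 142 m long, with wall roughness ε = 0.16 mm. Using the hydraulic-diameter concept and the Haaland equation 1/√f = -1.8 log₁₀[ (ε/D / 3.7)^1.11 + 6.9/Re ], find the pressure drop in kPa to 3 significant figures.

Hydraulic diameter D_h = 4A/P = D_o - D_i = 0.255 - 0.0817 = 0.1733 m.
Re = ρVD_h/μ = 0.729·6.4·0.1733/1.08e-05 = 7.487e+04.
ε/D_h = 0.00016/0.1733 = 0.000923; Haaland gives 1/√f = -1.8 log₁₀[0.0001+9.22e-05] = 6.689, so f = 0.02235.
ΔP = f(L/D_h)(ρV²/2) = 0.02235·142/0.1733·14.93 = 273.4 Pa.
ΔP = 0.273 kPa.

ΔP ≈ 0.273 kPa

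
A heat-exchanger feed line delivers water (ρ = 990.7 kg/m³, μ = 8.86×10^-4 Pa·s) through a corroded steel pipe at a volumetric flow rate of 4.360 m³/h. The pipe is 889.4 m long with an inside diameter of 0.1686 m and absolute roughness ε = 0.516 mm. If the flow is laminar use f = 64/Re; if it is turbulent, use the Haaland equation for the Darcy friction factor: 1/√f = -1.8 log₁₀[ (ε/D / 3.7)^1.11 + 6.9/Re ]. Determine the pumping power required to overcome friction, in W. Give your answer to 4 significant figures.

Q = 4.360 m³/h = 4.360/3600 = 0.001211 m³/s.
Cross-sectional area A = πD²/4 = π(0.1686)²/4 = 0.02233 m²; mean velocity V = Q/A = 0.001211/0.02233 = 0.05425 m/s.
Reynolds number Re = ρVD/μ = 990.7 · 0.05425 · 0.1686 / 0.000886 = 1.023e+04.
Re > 4000 → turbulent. Relative roughness ε/D = 0.000516/0.1686 = 0.00306. Haaland: 1/√f = -1.8 log₁₀[(0.00306/3.7)^1.11 + 6.9/1.023e+04] = -1.8 log₁₀[0.000379 + 0.000675] = 5.359, so f = 0.03482.
Darcy-Weisbach: ΔP = f(L/D)(ρV²/2) = 0.03482·(889.4/0.1686)·(990.7·0.05425²/2) = 0.03482·5275·1.458 = 267.7 Pa.
Pumping power P = QΔP = 0.001211·267.7 = 0.32426 W = 0.3243 W.

P ≈ 0.3243 W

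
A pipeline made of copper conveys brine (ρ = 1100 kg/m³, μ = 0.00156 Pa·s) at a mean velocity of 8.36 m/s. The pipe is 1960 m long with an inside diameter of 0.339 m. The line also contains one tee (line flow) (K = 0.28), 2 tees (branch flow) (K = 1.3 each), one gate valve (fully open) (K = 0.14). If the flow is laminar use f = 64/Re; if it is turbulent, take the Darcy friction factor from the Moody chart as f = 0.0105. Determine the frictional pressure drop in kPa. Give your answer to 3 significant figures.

Reynolds number Re = ρVD/μ = 1100 · 8.36 · 0.339 / 0.00156 = 1.998e+06.
Re > 4000 → turbulent; use the Moody-chart value f = 0.0105.
Total minor-loss coefficient ΣK = 1·0.28 + 2·1.3 + 1·0.14 = 3.02.
ΔP = [f·L/D + ΣK]·(ρV²/2) = [0.0105·1960/0.339 + 3.02]·(1100·8.36²/2) = [60.71 + 3.02]·3.844e+04 = 2.45e+06 Pa.
ΔP = 2.45e+06 Pa = 2450 kPa.

ΔP ≈ 2450 kPa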